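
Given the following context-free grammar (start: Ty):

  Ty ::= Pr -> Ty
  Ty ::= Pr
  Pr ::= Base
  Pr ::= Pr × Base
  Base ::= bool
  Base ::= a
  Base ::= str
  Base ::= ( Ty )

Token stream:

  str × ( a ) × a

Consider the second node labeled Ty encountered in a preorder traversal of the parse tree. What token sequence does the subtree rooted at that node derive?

a

[Ty [Pr [Pr [Pr [Base str]] × [Base ( [Ty [Pr [Base a]]] )]] × [Base a]]]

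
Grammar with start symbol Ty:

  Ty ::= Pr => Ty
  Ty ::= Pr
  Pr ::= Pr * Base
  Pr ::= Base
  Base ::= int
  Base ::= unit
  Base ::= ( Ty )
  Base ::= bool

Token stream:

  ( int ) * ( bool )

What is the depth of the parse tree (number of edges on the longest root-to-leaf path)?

7

[Ty [Pr [Pr [Base ( [Ty [Pr [Base int]]] )]] * [Base ( [Ty [Pr [Base bool]]] )]]]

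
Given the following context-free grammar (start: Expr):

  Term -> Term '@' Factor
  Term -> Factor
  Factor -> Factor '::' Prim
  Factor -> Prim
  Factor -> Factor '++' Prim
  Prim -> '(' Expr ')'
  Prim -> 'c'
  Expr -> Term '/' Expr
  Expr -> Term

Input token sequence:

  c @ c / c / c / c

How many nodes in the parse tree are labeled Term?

5

[Expr [Term [Term [Factor [Prim c]]] @ [Factor [Prim c]]] / [Expr [Term [Factor [Prim c]]] / [Expr [Term [Factor [Prim c]]] / [Expr [Term [Factor [Prim c]]]]]]]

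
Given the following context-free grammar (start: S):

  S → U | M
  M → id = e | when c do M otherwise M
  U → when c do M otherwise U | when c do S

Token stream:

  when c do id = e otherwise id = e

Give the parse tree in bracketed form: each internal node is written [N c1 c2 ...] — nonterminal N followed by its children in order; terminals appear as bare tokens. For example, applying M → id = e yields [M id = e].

[S [M when c do [M id = e] otherwise [M id = e]]]

S
M
when c do M otherwise M
when c do id = e otherwise M
when c do id = e otherwise id = e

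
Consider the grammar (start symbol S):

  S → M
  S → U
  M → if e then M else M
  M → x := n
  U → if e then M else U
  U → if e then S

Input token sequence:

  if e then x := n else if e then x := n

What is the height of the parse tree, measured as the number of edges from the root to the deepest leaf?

5

[S [U if e then [M x := n] else [U if e then [S [M x := n]]]]]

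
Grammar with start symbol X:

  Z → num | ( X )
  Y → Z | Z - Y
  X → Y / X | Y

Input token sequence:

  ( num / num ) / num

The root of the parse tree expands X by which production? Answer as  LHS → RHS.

X → Y / X

[X [Y [Z ( [X [Y [Z num]] / [X [Y [Z num]]]] )]] / [X [Y [Z num]]]]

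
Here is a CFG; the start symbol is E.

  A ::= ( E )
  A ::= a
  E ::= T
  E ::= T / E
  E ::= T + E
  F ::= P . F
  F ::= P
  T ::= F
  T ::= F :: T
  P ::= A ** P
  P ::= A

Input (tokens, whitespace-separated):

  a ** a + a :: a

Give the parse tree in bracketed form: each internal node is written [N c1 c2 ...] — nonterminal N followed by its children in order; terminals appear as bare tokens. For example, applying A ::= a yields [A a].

[E [T [F [P [A a] ** [P [A a]]]]] + [E [T [F [P [A a]]] :: [T [F [P [A a]]]]]]]

E
T + E
F + E
P + E
A ** P + E
a ** P + E
a ** A + E
a ** a + E
a ** a + T
a ** a + F :: T
a ** a + P :: T
a ** a + A :: T
a ** a + a :: T
a ** a + a :: F
a ** a + a :: P
a ** a + a :: A
a ** a + a :: a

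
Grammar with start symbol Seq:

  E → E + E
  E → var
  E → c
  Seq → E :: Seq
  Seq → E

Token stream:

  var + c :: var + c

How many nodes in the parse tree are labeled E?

6

[Seq [E [E var] + [E c]] :: [Seq [E [E var] + [E c]]]]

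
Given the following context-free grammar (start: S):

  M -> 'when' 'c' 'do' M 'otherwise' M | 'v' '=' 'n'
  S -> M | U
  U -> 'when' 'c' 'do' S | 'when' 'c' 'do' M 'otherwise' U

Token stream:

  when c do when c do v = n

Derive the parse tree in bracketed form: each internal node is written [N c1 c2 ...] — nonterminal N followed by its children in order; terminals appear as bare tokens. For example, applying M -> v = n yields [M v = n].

S
U
when c do S
when c do U
when c do when c do S
when c do when c do M
when c do when c do v = n

[S [U when c do [S [U when c do [S [M v = n]]]]]]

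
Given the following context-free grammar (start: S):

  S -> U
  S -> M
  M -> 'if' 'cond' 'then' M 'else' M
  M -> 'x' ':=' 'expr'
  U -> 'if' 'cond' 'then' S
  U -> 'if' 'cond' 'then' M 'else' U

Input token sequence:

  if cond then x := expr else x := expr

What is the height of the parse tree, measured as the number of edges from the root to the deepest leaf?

[S [M if cond then [M x := expr] else [M x := expr]]]

3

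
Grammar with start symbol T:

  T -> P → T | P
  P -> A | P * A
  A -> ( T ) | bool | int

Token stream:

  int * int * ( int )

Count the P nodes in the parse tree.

[T [P [P [P [A int]] * [A int]] * [A ( [T [P [A int]]] )]]]

4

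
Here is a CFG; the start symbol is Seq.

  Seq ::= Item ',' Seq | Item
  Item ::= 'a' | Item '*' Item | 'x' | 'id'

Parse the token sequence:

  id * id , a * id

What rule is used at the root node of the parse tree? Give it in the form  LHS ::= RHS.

Seq ::= Item ',' Seq

[Seq [Item [Item id] * [Item id]] , [Seq [Item [Item a] * [Item id]]]]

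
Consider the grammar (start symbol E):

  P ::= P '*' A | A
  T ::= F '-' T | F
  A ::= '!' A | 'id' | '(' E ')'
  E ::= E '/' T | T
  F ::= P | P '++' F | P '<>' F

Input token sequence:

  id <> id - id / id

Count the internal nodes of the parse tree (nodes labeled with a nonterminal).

[E [E [T [F [P [A id]] <> [F [P [A id]]]] - [T [F [P [A id]]]]]] / [T [F [P [A id]]]]]

17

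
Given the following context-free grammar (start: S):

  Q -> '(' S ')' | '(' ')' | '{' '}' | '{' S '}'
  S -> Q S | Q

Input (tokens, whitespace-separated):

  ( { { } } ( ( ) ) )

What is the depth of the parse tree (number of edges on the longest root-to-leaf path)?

[S [Q ( [S [Q { [S [Q { }]] }] [S [Q ( [S [Q ( )]] )]]] )]]

7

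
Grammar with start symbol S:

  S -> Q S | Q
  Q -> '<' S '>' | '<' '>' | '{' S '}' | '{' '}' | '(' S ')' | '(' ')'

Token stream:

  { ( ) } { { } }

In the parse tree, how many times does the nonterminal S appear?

[S [Q { [S [Q ( )]] }] [S [Q { [S [Q { }]] }]]]

4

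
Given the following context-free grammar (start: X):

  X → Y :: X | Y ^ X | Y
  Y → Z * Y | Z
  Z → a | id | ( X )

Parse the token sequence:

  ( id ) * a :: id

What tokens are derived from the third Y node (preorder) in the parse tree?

[X [Y [Z ( [X [Y [Z id]]] )] * [Y [Z a]]] :: [X [Y [Z id]]]]

a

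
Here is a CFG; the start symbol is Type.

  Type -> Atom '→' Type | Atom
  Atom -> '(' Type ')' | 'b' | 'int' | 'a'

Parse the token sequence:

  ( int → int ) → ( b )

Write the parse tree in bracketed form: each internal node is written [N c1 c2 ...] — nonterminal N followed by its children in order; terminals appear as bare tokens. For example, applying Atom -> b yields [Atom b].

Type
Atom → Type
( Type ) → Type
( Atom → Type ) → Type
( int → Type ) → Type
( int → Atom ) → Type
( int → int ) → Type
( int → int ) → Atom
( int → int ) → ( Type )
( int → int ) → ( Atom )
( int → int ) → ( b )

[Type [Atom ( [Type [Atom int] → [Type [Atom int]]] )] → [Type [Atom ( [Type [Atom b]] )]]]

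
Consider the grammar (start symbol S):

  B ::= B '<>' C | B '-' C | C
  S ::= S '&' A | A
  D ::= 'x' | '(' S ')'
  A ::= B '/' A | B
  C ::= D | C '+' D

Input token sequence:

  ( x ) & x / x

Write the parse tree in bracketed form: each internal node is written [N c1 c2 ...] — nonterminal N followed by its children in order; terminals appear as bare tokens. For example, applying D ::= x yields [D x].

S
S & A
A & A
B & A
C & A
D & A
( S ) & A
( A ) & A
( B ) & A
( C ) & A
( D ) & A
( x ) & A
( x ) & B / A
( x ) & C / A
( x ) & D / A
( x ) & x / A
( x ) & x / B
( x ) & x / C
( x ) & x / D
( x ) & x / x

[S [S [A [B [C [D ( [S [A [B [C [D x]]]]] )]]]]] & [A [B [C [D x]]] / [A [B [C [D x]]]]]]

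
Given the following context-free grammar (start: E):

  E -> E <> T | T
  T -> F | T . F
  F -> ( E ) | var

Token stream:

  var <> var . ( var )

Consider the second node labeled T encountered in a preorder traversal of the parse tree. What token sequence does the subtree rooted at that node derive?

[E [E [T [F var]]] <> [T [T [F var]] . [F ( [E [T [F var]]] )]]]

var . ( var )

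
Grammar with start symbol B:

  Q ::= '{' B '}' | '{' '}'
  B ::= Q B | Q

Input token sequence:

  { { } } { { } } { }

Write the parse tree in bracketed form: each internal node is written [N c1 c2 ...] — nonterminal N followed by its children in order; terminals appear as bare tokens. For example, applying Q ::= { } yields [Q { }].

[B [Q { [B [Q { }]] }] [B [Q { [B [Q { }]] }] [B [Q { }]]]]

B
Q B
{ B } B
{ Q } B
{ { } } B
{ { } } Q B
{ { } } { B } B
{ { } } { Q } B
{ { } } { { } } B
{ { } } { { } } Q
{ { } } { { } } { }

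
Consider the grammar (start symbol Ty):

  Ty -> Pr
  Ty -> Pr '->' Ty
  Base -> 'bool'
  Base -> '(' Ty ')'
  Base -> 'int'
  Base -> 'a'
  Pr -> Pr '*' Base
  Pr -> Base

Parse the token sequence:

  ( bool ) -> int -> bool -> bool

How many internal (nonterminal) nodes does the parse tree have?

15

[Ty [Pr [Base ( [Ty [Pr [Base bool]]] )]] -> [Ty [Pr [Base int]] -> [Ty [Pr [Base bool]] -> [Ty [Pr [Base bool]]]]]]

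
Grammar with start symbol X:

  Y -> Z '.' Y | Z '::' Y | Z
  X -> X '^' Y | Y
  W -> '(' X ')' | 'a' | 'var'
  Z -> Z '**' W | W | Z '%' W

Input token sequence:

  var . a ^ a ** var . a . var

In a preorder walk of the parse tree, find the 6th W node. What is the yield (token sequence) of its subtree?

[X [X [Y [Z [W var]] . [Y [Z [W a]]]]] ^ [Y [Z [Z [W a]] ** [W var]] . [Y [Z [W a]] . [Y [Z [W var]]]]]]

var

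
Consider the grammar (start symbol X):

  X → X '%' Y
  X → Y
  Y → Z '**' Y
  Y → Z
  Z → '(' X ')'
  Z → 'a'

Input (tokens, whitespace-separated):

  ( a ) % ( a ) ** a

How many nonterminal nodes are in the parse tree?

14

[X [X [Y [Z ( [X [Y [Z a]]] )]]] % [Y [Z ( [X [Y [Z a]]] )] ** [Y [Z a]]]]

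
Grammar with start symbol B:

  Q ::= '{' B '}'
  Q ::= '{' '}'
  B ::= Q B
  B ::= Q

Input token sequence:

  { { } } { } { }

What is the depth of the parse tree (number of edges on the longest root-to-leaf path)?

[B [Q { [B [Q { }]] }] [B [Q { }] [B [Q { }]]]]

4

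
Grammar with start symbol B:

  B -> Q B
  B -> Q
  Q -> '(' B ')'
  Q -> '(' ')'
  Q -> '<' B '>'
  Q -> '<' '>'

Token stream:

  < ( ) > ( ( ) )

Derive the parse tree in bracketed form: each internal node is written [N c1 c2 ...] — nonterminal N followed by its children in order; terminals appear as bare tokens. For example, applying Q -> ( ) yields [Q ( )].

B
Q B
< B > B
< Q > B
< ( ) > B
< ( ) > Q
< ( ) > ( B )
< ( ) > ( Q )
< ( ) > ( ( ) )

[B [Q < [B [Q ( )]] >] [B [Q ( [B [Q ( )]] )]]]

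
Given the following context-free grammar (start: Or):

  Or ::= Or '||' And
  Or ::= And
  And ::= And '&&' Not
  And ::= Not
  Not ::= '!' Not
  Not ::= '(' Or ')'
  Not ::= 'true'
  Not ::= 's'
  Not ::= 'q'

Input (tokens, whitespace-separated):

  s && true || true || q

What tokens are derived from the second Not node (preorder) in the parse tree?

[Or [Or [Or [And [And [Not s]] && [Not true]]] || [And [Not true]]] || [And [Not q]]]

true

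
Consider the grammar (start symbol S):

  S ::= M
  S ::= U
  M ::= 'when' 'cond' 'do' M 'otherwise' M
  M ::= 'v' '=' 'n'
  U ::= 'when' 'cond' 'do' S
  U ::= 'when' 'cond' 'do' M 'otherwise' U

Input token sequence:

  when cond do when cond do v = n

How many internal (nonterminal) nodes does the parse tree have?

[S [U when cond do [S [U when cond do [S [M v = n]]]]]]

6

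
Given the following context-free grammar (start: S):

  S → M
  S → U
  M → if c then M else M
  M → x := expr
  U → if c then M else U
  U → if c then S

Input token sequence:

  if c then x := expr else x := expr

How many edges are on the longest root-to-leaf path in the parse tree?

[S [M if c then [M x := expr] else [M x := expr]]]

3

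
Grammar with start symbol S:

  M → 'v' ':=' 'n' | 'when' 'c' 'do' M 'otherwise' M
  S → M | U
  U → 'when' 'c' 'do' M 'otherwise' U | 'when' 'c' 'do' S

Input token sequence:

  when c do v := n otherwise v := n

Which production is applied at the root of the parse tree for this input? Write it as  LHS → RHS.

[S [M when c do [M v := n] otherwise [M v := n]]]

S → M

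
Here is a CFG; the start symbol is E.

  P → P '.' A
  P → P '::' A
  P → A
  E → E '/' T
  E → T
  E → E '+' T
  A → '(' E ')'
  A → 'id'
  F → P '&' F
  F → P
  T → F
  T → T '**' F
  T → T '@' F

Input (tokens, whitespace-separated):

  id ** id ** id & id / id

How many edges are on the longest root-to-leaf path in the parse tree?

8

[E [E [T [T [T [F [P [A id]]]] ** [F [P [A id]]]] ** [F [P [A id]] & [F [P [A id]]]]]] / [T [F [P [A id]]]]]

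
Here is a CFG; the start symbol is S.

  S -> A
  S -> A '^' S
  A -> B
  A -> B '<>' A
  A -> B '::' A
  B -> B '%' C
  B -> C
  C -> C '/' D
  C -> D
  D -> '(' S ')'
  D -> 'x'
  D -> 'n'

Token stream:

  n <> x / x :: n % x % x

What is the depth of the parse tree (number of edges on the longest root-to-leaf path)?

9

[S [A [B [C [D n]]] <> [A [B [C [C [D x]] / [D x]]] :: [A [B [B [B [C [D n]]] % [C [D x]]] % [C [D x]]]]]]]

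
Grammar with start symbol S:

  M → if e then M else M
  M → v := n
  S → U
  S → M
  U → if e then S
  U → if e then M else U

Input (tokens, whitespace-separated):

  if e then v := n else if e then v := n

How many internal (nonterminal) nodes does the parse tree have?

[S [U if e then [M v := n] else [U if e then [S [M v := n]]]]]

6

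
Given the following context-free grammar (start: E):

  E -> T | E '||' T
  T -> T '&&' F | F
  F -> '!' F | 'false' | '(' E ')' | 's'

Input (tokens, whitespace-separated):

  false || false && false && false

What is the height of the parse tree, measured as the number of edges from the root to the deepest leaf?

[E [E [T [F false]]] || [T [T [T [F false]] && [F false]] && [F false]]]

5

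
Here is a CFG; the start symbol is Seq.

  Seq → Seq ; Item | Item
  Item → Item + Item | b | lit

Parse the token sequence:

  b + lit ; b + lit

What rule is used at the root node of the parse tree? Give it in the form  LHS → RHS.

Seq → Seq ; Item

[Seq [Seq [Item [Item b] + [Item lit]]] ; [Item [Item b] + [Item lit]]]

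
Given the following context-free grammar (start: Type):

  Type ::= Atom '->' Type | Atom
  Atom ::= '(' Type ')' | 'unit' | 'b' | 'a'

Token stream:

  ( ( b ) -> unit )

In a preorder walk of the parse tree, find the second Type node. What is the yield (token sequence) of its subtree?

[Type [Atom ( [Type [Atom ( [Type [Atom b]] )] -> [Type [Atom unit]]] )]]

( b ) -> unit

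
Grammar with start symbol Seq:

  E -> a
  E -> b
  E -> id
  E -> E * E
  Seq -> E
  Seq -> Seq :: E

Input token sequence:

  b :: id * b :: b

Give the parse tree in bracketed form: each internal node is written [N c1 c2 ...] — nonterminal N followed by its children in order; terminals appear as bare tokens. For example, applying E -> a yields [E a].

Seq
Seq :: E
Seq :: E :: E
E :: E :: E
b :: E :: E
b :: E * E :: E
b :: id * E :: E
b :: id * b :: E
b :: id * b :: b

[Seq [Seq [Seq [E b]] :: [E [E id] * [E b]]] :: [E b]]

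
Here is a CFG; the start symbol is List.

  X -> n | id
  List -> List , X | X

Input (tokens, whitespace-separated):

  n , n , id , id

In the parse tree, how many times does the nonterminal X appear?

4

[List [List [List [List [X n]] , [X n]] , [X id]] , [X id]]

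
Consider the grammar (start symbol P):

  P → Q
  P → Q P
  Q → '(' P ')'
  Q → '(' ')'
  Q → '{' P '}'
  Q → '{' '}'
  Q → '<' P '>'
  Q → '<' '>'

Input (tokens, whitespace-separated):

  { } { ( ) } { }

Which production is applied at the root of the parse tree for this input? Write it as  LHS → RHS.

[P [Q { }] [P [Q { [P [Q ( )]] }] [P [Q { }]]]]

P → Q P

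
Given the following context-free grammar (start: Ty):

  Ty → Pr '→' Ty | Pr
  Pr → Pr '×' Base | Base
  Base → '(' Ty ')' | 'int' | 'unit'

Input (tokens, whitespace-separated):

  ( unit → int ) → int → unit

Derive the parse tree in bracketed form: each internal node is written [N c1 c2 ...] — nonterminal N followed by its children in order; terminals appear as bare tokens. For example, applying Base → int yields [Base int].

[Ty [Pr [Base ( [Ty [Pr [Base unit]] → [Ty [Pr [Base int]]]] )]] → [Ty [Pr [Base int]] → [Ty [Pr [Base unit]]]]]

Ty
Pr → Ty
Base → Ty
( Ty ) → Ty
( Pr → Ty ) → Ty
( Base → Ty ) → Ty
( unit → Ty ) → Ty
( unit → Pr ) → Ty
( unit → Base ) → Ty
( unit → int ) → Ty
( unit → int ) → Pr → Ty
( unit → int ) → Base → Ty
( unit → int ) → int → Ty
( unit → int ) → int → Pr
( unit → int ) → int → Base
( unit → int ) → int → unit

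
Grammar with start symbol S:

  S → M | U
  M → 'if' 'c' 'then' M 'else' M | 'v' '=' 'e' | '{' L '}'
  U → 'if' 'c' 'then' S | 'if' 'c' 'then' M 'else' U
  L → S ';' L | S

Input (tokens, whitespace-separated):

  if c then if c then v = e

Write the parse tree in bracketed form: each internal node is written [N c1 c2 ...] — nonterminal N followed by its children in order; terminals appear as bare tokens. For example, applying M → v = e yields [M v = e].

S
U
if c then S
if c then U
if c then if c then S
if c then if c then M
if c then if c then v = e

[S [U if c then [S [U if c then [S [M v = e]]]]]]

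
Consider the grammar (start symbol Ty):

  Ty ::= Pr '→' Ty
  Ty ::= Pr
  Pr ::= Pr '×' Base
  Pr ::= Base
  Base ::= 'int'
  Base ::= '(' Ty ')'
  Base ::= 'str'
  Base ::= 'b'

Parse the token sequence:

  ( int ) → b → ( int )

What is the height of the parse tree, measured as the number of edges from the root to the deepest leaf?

[Ty [Pr [Base ( [Ty [Pr [Base int]]] )]] → [Ty [Pr [Base b]] → [Ty [Pr [Base ( [Ty [Pr [Base int]]] )]]]]]

8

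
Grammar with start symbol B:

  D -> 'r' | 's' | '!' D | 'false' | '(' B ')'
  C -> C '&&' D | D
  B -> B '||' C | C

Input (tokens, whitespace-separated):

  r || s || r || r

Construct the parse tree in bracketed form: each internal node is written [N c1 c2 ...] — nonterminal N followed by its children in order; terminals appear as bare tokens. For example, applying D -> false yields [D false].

[B [B [B [B [C [D r]]] || [C [D s]]] || [C [D r]]] || [C [D r]]]

B
B || C
B || C || C
B || C || C || C
C || C || C || C
D || C || C || C
r || C || C || C
r || D || C || C
r || s || C || C
r || s || D || C
r || s || r || C
r || s || r || D
r || s || r || r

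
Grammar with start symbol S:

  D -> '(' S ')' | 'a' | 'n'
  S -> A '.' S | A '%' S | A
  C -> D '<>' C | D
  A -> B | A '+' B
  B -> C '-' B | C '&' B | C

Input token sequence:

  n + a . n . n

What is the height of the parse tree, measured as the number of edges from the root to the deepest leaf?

[S [A [A [B [C [D n]]]] + [B [C [D a]]]] . [S [A [B [C [D n]]]] . [S [A [B [C [D n]]]]]]]

7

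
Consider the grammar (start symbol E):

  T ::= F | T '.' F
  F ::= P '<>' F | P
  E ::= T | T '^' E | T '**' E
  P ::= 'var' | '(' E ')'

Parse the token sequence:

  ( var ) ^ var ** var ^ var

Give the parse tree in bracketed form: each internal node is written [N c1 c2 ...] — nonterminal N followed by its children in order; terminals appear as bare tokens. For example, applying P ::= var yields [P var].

E
T ^ E
F ^ E
P ^ E
( E ) ^ E
( T ) ^ E
( F ) ^ E
( P ) ^ E
( var ) ^ E
( var ) ^ T ** E
( var ) ^ F ** E
( var ) ^ P ** E
( var ) ^ var ** E
( var ) ^ var ** T ^ E
( var ) ^ var ** F ^ E
( var ) ^ var ** P ^ E
( var ) ^ var ** var ^ E
( var ) ^ var ** var ^ T
( var ) ^ var ** var ^ F
( var ) ^ var ** var ^ P
( var ) ^ var ** var ^ var

[E [T [F [P ( [E [T [F [P var]]]] )]]] ^ [E [T [F [P var]]] ** [E [T [F [P var]]] ^ [E [T [F [P var]]]]]]]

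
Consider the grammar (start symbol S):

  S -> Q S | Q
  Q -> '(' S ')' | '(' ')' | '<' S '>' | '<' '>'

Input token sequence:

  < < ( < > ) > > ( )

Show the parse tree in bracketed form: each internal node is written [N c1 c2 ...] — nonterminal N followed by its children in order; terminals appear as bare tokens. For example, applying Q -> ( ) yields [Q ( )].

S
Q S
< S > S
< Q > S
< < S > > S
< < Q > > S
< < ( S ) > > S
< < ( Q ) > > S
< < ( < > ) > > S
< < ( < > ) > > Q
< < ( < > ) > > ( )

[S [Q < [S [Q < [S [Q ( [S [Q < >]] )]] >]] >] [S [Q ( )]]]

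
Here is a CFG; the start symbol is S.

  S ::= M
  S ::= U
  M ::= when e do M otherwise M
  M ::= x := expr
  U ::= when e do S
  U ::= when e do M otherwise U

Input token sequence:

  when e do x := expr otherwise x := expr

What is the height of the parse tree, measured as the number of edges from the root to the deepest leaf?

[S [M when e do [M x := expr] otherwise [M x := expr]]]

3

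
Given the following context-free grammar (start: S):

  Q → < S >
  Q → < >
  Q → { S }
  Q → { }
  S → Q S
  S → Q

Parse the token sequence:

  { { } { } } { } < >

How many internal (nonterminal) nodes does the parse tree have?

[S [Q { [S [Q { }] [S [Q { }]]] }] [S [Q { }] [S [Q < >]]]]

10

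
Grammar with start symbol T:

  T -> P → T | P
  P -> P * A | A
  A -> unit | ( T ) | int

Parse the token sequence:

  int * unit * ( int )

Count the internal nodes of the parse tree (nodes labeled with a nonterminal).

[T [P [P [P [A int]] * [A unit]] * [A ( [T [P [A int]]] )]]]

10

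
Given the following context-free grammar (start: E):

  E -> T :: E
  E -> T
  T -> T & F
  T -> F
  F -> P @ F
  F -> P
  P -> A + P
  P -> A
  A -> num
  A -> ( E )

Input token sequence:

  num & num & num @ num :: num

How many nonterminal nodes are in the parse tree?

21

[E [T [T [T [F [P [A num]]]] & [F [P [A num]]]] & [F [P [A num]] @ [F [P [A num]]]]] :: [E [T [F [P [A num]]]]]]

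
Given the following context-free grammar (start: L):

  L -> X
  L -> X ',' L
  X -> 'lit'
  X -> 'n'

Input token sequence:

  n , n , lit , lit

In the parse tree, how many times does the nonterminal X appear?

[L [X n] , [L [X n] , [L [X lit] , [L [X lit]]]]]

4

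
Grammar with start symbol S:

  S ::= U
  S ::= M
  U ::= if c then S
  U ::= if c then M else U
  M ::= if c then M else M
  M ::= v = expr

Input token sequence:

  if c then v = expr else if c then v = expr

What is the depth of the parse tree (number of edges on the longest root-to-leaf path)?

5

[S [U if c then [M v = expr] else [U if c then [S [M v = expr]]]]]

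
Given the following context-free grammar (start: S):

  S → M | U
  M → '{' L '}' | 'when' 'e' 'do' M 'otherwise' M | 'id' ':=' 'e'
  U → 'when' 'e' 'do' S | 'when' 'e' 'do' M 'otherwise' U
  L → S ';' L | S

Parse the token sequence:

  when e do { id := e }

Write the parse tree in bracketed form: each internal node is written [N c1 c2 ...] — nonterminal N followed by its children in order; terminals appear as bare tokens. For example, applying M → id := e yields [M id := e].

[S [U when e do [S [M { [L [S [M id := e]]] }]]]]

S
U
when e do S
when e do M
when e do { L }
when e do { S }
when e do { M }
when e do { id := e }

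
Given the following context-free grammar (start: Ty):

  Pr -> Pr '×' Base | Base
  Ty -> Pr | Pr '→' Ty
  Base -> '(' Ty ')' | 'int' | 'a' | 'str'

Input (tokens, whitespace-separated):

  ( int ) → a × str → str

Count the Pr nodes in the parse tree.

[Ty [Pr [Base ( [Ty [Pr [Base int]]] )]] → [Ty [Pr [Pr [Base a]] × [Base str]] → [Ty [Pr [Base str]]]]]

5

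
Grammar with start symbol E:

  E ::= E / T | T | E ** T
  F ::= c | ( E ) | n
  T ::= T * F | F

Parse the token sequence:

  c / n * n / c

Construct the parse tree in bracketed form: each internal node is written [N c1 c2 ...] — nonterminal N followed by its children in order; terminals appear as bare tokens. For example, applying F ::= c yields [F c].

E
E / T
E / T / T
T / T / T
F / T / T
c / T / T
c / T * F / T
c / F * F / T
c / n * F / T
c / n * n / T
c / n * n / F
c / n * n / c

[E [E [E [T [F c]]] / [T [T [F n]] * [F n]]] / [T [F c]]]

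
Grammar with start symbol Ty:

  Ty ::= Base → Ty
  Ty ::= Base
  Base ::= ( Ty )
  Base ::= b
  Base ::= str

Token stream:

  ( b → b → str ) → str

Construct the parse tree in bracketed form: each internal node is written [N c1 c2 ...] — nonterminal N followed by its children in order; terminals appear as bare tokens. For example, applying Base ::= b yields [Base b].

Ty
Base → Ty
( Ty ) → Ty
( Base → Ty ) → Ty
( b → Ty ) → Ty
( b → Base → Ty ) → Ty
( b → b → Ty ) → Ty
( b → b → Base ) → Ty
( b → b → str ) → Ty
( b → b → str ) → Base
( b → b → str ) → str

[Ty [Base ( [Ty [Base b] → [Ty [Base b] → [Ty [Base str]]]] )] → [Ty [Base str]]]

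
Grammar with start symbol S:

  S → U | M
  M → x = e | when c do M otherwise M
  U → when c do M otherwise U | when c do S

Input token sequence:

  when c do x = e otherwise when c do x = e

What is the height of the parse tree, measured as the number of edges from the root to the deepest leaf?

[S [U when c do [M x = e] otherwise [U when c do [S [M x = e]]]]]

5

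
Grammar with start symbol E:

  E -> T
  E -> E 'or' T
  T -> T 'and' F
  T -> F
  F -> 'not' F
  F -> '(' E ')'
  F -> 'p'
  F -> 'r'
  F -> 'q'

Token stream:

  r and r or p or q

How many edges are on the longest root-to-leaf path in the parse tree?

6

[E [E [E [T [T [F r]] and [F r]]] or [T [F p]]] or [T [F q]]]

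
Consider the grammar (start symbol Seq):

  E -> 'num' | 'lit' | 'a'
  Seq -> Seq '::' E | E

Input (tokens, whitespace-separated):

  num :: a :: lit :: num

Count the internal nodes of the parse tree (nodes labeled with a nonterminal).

[Seq [Seq [Seq [Seq [E num]] :: [E a]] :: [E lit]] :: [E num]]

8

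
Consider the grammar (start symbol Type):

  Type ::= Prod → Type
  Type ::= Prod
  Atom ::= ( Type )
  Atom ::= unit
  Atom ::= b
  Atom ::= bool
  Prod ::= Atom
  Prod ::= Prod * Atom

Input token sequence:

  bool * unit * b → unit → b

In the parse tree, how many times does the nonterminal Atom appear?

5

[Type [Prod [Prod [Prod [Atom bool]] * [Atom unit]] * [Atom b]] → [Type [Prod [Atom unit]] → [Type [Prod [Atom b]]]]]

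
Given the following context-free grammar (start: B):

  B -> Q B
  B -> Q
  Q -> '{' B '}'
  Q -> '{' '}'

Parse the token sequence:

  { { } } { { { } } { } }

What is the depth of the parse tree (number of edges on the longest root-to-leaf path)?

7

[B [Q { [B [Q { }]] }] [B [Q { [B [Q { [B [Q { }]] }] [B [Q { }]]] }]]]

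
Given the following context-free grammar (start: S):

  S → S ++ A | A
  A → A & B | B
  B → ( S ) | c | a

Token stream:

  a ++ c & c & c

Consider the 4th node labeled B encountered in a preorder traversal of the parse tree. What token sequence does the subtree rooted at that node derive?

c

[S [S [A [B a]]] ++ [A [A [A [B c]] & [B c]] & [B c]]]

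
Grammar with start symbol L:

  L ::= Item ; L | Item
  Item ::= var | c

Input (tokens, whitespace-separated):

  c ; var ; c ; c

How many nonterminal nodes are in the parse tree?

[L [Item c] ; [L [Item var] ; [L [Item c] ; [L [Item c]]]]]

8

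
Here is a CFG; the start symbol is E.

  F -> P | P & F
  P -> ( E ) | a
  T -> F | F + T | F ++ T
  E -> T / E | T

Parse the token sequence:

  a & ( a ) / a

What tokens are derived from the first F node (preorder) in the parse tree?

a & ( a )

[E [T [F [P a] & [F [P ( [E [T [F [P a]]]] )]]]] / [E [T [F [P a]]]]]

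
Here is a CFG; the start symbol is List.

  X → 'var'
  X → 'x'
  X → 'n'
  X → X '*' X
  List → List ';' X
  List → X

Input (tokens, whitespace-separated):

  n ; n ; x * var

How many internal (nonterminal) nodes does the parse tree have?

[List [List [List [X n]] ; [X n]] ; [X [X x] * [X var]]]

8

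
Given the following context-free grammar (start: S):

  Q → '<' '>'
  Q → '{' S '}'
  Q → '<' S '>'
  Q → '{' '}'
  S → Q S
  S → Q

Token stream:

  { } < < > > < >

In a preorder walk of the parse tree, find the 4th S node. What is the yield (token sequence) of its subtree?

< >

[S [Q { }] [S [Q < [S [Q < >]] >] [S [Q < >]]]]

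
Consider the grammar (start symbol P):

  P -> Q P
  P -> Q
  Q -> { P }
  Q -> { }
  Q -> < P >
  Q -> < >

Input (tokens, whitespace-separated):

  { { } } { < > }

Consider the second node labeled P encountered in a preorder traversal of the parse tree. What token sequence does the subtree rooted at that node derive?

{ }

[P [Q { [P [Q { }]] }] [P [Q { [P [Q < >]] }]]]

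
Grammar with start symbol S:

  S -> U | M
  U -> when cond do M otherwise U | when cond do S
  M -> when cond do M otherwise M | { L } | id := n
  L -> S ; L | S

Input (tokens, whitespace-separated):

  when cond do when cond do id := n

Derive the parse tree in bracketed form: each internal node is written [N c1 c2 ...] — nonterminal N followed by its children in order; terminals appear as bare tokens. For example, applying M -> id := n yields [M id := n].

S
U
when cond do S
when cond do U
when cond do when cond do S
when cond do when cond do M
when cond do when cond do id := n

[S [U when cond do [S [U when cond do [S [M id := n]]]]]]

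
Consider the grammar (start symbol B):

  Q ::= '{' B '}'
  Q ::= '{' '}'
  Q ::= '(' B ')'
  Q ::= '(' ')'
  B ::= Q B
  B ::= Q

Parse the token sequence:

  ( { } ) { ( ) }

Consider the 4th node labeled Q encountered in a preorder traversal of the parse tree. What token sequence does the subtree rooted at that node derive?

[B [Q ( [B [Q { }]] )] [B [Q { [B [Q ( )]] }]]]

( )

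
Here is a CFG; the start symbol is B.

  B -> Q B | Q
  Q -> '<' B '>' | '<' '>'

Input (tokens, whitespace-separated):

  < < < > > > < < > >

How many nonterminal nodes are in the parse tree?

[B [Q < [B [Q < [B [Q < >]] >]] >] [B [Q < [B [Q < >]] >]]]

10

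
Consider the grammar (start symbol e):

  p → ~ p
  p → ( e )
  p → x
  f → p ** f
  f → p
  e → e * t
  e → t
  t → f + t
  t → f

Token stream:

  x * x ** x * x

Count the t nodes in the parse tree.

[e [e [e [t [f [p x]]]] * [t [f [p x] ** [f [p x]]]]] * [t [f [p x]]]]

3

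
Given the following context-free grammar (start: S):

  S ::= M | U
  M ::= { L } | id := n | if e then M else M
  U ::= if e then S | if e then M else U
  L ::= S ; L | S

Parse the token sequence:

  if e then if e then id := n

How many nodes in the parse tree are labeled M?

1

[S [U if e then [S [U if e then [S [M id := n]]]]]]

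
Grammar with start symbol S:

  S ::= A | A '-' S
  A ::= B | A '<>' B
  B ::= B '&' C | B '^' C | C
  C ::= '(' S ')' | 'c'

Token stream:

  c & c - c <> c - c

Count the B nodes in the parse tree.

[S [A [B [B [C c]] & [C c]]] - [S [A [A [B [C c]]] <> [B [C c]]] - [S [A [B [C c]]]]]]

5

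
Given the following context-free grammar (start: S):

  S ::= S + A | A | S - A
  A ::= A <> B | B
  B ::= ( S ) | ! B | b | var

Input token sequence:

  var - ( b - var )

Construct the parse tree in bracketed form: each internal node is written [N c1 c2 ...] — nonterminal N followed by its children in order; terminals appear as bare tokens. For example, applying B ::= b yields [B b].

S
S - A
A - A
B - A
var - A
var - B
var - ( S )
var - ( S - A )
var - ( A - A )
var - ( B - A )
var - ( b - A )
var - ( b - B )
var - ( b - var )

[S [S [A [B var]]] - [A [B ( [S [S [A [B b]]] - [A [B var]]] )]]]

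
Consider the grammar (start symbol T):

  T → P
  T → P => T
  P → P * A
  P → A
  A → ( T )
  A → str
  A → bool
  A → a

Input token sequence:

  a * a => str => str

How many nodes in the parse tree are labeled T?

3

[T [P [P [A a]] * [A a]] => [T [P [A str]] => [T [P [A str]]]]]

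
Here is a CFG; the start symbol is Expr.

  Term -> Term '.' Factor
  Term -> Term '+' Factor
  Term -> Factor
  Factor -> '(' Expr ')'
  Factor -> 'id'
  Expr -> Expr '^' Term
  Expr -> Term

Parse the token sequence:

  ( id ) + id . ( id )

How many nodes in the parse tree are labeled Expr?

3

[Expr [Term [Term [Term [Factor ( [Expr [Term [Factor id]]] )]] + [Factor id]] . [Factor ( [Expr [Term [Factor id]]] )]]]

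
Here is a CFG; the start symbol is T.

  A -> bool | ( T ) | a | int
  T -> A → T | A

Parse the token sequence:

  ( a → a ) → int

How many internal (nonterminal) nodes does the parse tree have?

8

[T [A ( [T [A a] → [T [A a]]] )] → [T [A int]]]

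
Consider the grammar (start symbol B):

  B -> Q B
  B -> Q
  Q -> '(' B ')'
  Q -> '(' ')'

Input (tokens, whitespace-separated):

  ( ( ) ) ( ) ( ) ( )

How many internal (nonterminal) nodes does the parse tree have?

[B [Q ( [B [Q ( )]] )] [B [Q ( )] [B [Q ( )] [B [Q ( )]]]]]

10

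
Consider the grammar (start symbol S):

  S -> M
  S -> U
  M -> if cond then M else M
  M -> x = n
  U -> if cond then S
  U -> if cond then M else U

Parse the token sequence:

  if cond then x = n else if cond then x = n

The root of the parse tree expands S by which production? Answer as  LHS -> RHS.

S -> U

[S [U if cond then [M x = n] else [U if cond then [S [M x = n]]]]]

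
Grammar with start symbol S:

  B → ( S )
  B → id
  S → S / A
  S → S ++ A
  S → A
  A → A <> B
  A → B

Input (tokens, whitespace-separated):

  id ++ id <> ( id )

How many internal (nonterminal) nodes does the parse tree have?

[S [S [A [B id]]] ++ [A [A [B id]] <> [B ( [S [A [B id]]] )]]]

11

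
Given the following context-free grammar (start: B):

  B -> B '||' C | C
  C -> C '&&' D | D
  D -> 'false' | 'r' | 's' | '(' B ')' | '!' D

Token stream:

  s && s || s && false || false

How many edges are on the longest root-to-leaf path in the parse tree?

[B [B [B [C [C [D s]] && [D s]]] || [C [C [D s]] && [D false]]] || [C [D false]]]

6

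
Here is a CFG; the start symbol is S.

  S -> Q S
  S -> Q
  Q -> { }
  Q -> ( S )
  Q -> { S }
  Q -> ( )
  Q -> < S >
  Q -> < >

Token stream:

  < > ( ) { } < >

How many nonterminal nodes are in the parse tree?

8

[S [Q < >] [S [Q ( )] [S [Q { }] [S [Q < >]]]]]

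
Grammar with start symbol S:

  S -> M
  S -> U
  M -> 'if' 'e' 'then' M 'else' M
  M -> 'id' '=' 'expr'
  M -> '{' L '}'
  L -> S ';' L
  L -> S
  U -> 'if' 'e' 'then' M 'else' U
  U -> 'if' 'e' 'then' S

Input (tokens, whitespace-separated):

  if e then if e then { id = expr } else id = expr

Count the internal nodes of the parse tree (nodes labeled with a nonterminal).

9

[S [U if e then [S [M if e then [M { [L [S [M id = expr]]] }] else [M id = expr]]]]]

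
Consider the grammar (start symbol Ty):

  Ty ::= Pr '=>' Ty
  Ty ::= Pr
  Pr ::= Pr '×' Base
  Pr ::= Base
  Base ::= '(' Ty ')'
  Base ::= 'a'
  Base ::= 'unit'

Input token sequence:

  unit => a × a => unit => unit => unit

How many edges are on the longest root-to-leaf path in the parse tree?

7

[Ty [Pr [Base unit]] => [Ty [Pr [Pr [Base a]] × [Base a]] => [Ty [Pr [Base unit]] => [Ty [Pr [Base unit]] => [Ty [Pr [Base unit]]]]]]]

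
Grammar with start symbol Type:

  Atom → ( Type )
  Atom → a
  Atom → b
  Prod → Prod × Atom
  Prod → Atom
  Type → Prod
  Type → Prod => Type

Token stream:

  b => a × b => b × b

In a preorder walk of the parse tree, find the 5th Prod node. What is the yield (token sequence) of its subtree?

b

[Type [Prod [Atom b]] => [Type [Prod [Prod [Atom a]] × [Atom b]] => [Type [Prod [Prod [Atom b]] × [Atom b]]]]]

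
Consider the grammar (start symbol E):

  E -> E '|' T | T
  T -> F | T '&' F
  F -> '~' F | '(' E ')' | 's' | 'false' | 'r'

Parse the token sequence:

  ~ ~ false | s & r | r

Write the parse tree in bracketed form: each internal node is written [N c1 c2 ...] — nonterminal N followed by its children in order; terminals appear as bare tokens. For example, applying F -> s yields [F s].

[E [E [E [T [F ~ [F ~ [F false]]]]] | [T [T [F s]] & [F r]]] | [T [F r]]]

E
E | T
E | T | T
T | T | T
F | T | T
~ F | T | T
~ ~ F | T | T
~ ~ false | T | T
~ ~ false | T & F | T
~ ~ false | F & F | T
~ ~ false | s & F | T
~ ~ false | s & r | T
~ ~ false | s & r | F
~ ~ false | s & r | r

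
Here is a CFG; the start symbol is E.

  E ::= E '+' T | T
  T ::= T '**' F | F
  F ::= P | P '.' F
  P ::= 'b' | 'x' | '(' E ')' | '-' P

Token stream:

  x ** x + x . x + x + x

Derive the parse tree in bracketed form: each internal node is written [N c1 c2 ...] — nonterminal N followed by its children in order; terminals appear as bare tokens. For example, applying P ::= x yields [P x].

E
E + T
E + T + T
E + T + T + T
T + T + T + T
T ** F + T + T + T
F ** F + T + T + T
P ** F + T + T + T
x ** F + T + T + T
x ** P + T + T + T
x ** x + T + T + T
x ** x + F + T + T
x ** x + P . F + T + T
x ** x + x . F + T + T
x ** x + x . P + T + T
x ** x + x . x + T + T
x ** x + x . x + F + T
x ** x + x . x + P + T
x ** x + x . x + x + T
x ** x + x . x + x + F
x ** x + x . x + x + P
x ** x + x . x + x + x

[E [E [E [E [T [T [F [P x]]] ** [F [P x]]]] + [T [F [P x] . [F [P x]]]]] + [T [F [P x]]]] + [T [F [P x]]]]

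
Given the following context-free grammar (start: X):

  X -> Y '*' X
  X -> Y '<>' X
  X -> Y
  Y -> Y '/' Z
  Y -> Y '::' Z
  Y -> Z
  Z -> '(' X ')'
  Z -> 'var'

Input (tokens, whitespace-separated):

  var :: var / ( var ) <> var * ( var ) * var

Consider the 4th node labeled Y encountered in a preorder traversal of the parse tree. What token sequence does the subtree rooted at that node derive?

var

[X [Y [Y [Y [Z var]] :: [Z var]] / [Z ( [X [Y [Z var]]] )]] <> [X [Y [Z var]] * [X [Y [Z ( [X [Y [Z var]]] )]] * [X [Y [Z var]]]]]]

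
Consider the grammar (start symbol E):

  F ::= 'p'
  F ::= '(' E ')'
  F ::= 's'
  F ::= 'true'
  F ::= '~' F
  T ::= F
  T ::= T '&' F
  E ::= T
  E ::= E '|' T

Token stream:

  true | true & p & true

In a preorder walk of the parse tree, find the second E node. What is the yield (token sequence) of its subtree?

true

[E [E [T [F true]]] | [T [T [T [F true]] & [F p]] & [F true]]]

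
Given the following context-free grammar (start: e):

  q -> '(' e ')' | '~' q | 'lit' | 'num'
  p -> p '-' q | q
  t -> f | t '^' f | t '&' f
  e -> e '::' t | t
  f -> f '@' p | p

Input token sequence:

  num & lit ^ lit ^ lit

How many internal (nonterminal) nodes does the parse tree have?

[e [t [t [t [t [f [p [q num]]]] & [f [p [q lit]]]] ^ [f [p [q lit]]]] ^ [f [p [q lit]]]]]

17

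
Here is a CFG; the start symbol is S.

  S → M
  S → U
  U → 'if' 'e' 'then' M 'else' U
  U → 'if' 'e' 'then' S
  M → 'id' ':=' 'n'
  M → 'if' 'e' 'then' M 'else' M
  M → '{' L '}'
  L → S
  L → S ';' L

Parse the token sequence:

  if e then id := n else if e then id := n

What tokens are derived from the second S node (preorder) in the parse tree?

[S [U if e then [M id := n] else [U if e then [S [M id := n]]]]]

id := n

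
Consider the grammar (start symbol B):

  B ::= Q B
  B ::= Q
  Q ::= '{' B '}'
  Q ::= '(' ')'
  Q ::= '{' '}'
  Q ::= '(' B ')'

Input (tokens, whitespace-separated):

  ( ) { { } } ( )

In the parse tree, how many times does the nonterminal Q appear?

[B [Q ( )] [B [Q { [B [Q { }]] }] [B [Q ( )]]]]

4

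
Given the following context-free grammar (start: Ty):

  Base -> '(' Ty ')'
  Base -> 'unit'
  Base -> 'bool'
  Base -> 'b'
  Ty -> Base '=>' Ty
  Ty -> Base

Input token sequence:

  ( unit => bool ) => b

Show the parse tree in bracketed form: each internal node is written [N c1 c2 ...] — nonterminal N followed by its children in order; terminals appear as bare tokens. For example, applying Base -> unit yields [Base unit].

Ty
Base => Ty
( Ty ) => Ty
( Base => Ty ) => Ty
( unit => Ty ) => Ty
( unit => Base ) => Ty
( unit => bool ) => Ty
( unit => bool ) => Base
( unit => bool ) => b

[Ty [Base ( [Ty [Base unit] => [Ty [Base bool]]] )] => [Ty [Base b]]]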